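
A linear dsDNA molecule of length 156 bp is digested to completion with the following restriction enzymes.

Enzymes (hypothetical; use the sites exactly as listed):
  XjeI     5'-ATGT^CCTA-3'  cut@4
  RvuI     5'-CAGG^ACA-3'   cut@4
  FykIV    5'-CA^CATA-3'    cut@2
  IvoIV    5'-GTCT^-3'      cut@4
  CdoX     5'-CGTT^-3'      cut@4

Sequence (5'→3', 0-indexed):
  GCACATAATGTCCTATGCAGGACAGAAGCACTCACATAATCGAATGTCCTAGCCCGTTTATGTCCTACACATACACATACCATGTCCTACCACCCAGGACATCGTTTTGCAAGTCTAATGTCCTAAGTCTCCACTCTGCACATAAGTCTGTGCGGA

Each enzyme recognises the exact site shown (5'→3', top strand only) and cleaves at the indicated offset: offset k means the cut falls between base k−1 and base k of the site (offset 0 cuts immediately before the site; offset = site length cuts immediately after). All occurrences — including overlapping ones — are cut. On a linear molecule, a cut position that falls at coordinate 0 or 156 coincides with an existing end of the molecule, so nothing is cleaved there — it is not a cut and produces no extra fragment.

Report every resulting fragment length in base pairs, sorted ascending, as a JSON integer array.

Scan for sites:
  XjeI (ATGTCCTA, off=4): starts [7, 43, 59, 81, 117] → cuts [11, 47, 63, 85, 121]
  RvuI (CAGGACA, off=4): starts [17, 94] → cuts [21, 98]
  FykIV (CACATA, off=2): starts [1, 32, 67, 73, 138] → cuts [3, 34, 69, 75, 140]
  IvoIV (GTCT, off=4): starts [112, 126, 145] → cuts [116, 130, 149]
  CdoX (CGTT, off=4): starts [54, 102] → cuts [58, 106]

Pooled cuts: [3, 11, 21, 34, 47, 58, 63, 69, 75, 85, 98, 106, 116, 121, 130, 140, 149]

Fragments:
  [0,3): 3 bp
  [3,11): 8 bp
  [11,21): 10 bp
  [21,34): 13 bp
  [34,47): 13 bp
  [47,58): 11 bp
  [58,63): 5 bp
  [63,69): 6 bp
  [69,75): 6 bp
  [75,85): 10 bp
  [85,98): 13 bp
  [98,106): 8 bp
  [106,116): 10 bp
  [116,121): 5 bp
  [121,130): 9 bp
  [130,140): 10 bp
  [140,149): 9 bp
  [149,156): 7 bp

[3,5,5,6,6,7,8,8,9,9,10,10,10,10,11,13,13,13]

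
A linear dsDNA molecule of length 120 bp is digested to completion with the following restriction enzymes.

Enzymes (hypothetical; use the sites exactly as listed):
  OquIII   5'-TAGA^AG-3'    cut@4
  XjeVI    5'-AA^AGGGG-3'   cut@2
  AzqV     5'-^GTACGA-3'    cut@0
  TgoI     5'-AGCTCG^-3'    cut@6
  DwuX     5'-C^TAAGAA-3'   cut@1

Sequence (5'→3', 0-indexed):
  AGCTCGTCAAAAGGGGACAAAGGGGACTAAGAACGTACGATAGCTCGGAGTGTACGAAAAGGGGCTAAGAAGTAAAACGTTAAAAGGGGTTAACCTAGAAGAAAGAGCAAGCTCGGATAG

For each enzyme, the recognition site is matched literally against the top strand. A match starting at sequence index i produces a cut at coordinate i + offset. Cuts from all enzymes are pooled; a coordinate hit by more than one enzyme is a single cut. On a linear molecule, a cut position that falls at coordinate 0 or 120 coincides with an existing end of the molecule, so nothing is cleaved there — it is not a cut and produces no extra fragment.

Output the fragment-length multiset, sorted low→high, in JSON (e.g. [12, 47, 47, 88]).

Site scan:
  OquIII (TAGAAG, off=4): starts [95] → cuts [99]
  XjeVI (AAAGGGG, off=2): starts [9, 18, 57, 82] → cuts [11, 20, 59, 84]
  AzqV (GTACGA, off=0): starts [34, 51] → cuts [34, 51]
  TgoI (AGCTCG, off=6): starts [0, 41, 109] → cuts [6, 47, 115]
  DwuX (CTAAGAA, off=1): starts [26, 64] → cuts [27, 65]

Pooled cuts: [6, 11, 20, 27, 34, 47, 51, 59, 65, 84, 99, 115]

Fragments:
  [0,6): 6 bp
  [6,11): 5 bp
  [11,20): 9 bp
  [20,27): 7 bp
  [27,34): 7 bp
  [34,47): 13 bp
  [47,51): 4 bp
  [51,59): 8 bp
  [59,65): 6 bp
  [65,84): 19 bp
  [84,99): 15 bp
  [99,115): 16 bp
  [115,120): 5 bp

[4,5,5,6,6,7,7,8,9,13,15,16,19]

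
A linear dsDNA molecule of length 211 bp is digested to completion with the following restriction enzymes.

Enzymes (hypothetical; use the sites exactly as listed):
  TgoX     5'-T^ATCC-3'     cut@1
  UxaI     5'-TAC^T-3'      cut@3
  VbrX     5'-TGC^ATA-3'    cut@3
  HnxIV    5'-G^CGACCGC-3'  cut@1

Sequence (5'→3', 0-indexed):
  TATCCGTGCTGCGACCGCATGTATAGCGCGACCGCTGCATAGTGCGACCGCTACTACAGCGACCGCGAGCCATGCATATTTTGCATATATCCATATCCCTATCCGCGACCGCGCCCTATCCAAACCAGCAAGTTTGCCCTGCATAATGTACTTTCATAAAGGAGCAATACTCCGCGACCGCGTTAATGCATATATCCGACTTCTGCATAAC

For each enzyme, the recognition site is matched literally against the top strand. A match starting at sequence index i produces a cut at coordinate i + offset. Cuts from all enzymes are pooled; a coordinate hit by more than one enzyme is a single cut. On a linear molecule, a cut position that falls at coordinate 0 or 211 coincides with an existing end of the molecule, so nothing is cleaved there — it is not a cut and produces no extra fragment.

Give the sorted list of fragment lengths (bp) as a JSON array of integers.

[1,4,4,4,5,5,5,6,6,6,9,9,10,10,10,12,13,15,16,17,19,25]

Scan for sites:
  TgoX (TATCC, off=1): starts [0, 87, 93, 99, 116, 192] → cuts [1, 88, 94, 100, 117, 193]
  UxaI (TACT, off=3): starts [51, 148, 167] → cuts [54, 151, 170]
  VbrX (TGCATA, off=3): starts [35, 72, 81, 139, 186, 203] → cuts [38, 75, 84, 142, 189, 206]
  HnxIV (GCGACCGC, off=1): starts [10, 27, 43, 58, 104, 173] → cuts [11, 28, 44, 59, 105, 174]

Pooled cuts: [1, 11, 28, 38, 44, 54, 59, 75, 84, 88, 94, 100, 105, 117, 142, 151, 170, 174, 189, 193, 206]

Fragment lengths:
  [0,1): 1 bp
  [1,11): 10 bp
  [11,28): 17 bp
  [28,38): 10 bp
  [38,44): 6 bp
  [44,54): 10 bp
  [54,59): 5 bp
  [59,75): 16 bp
  [75,84): 9 bp
  [84,88): 4 bp
  [88,94): 6 bp
  [94,100): 6 bp
  [100,105): 5 bp
  [105,117): 12 bp
  [117,142): 25 bp
  [142,151): 9 bp
  [151,170): 19 bp
  [170,174): 4 bp
  [174,189): 15 bp
  [189,193): 4 bp
  [193,206): 13 bp
  [206,211): 5 bp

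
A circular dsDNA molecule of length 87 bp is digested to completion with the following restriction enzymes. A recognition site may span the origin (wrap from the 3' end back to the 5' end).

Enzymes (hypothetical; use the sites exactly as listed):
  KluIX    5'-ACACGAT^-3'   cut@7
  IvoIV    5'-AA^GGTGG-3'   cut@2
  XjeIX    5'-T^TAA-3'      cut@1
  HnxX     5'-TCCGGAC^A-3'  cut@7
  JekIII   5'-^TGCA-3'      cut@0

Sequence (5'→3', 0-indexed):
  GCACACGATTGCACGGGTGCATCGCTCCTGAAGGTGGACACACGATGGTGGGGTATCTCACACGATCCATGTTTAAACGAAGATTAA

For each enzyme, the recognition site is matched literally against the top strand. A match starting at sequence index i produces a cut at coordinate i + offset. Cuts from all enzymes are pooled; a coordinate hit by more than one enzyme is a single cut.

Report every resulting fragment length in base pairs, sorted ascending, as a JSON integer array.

Scan for sites:
  KluIX ACACGAT/7: at [2, 39, 59] ⇒ [9, 46, 66]
  IvoIV AAGGTGG/2: at [30] ⇒ [32]
  XjeIX TTAA/1: at [72, 83] ⇒ [73, 84]
  HnxX (TCCGGACA, off=7): no sites
  JekIII TGCA/0: at [9, 17] ⇒ [9, 17]

All cut coordinates (distinct, sorted): [9, 17, 32, 46, 66, 73, 84]

Fragment lengths:
  9→17: 8 bp
  17→32: 15 bp
  32→46: 14 bp
  46→66: 20 bp
  66→73: 7 bp
  73→84: 11 bp
  84→9 (wrap): 87-84+9 = 12 bp

[7,8,11,12,14,15,20]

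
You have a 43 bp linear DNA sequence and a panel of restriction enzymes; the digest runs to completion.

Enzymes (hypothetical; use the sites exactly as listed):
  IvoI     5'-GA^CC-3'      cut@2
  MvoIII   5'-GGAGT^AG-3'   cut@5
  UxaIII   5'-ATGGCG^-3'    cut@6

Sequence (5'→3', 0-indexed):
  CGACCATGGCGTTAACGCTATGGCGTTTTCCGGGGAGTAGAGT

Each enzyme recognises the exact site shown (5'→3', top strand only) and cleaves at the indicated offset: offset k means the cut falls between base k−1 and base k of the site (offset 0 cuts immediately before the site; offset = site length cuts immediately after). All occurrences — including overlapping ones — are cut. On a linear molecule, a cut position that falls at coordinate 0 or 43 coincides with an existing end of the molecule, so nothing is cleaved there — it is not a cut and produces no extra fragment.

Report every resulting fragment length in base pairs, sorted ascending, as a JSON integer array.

Per-enzyme occurrences:
  IvoI (GACC, off=2): starts [1] → cuts [3]
  MvoIII (GGAGTAG, off=5): starts [33] → cuts [38]
  UxaIII (ATGGCG, off=6): starts [5, 19] → cuts [11, 25]

All cut coordinates (distinct, sorted): [3, 11, 25, 38]

Fragments:
  [0,3): 3 bp
  [3,11): 8 bp
  [11,25): 14 bp
  [25,38): 13 bp
  [38,43): 5 bp

[3,5,8,13,14]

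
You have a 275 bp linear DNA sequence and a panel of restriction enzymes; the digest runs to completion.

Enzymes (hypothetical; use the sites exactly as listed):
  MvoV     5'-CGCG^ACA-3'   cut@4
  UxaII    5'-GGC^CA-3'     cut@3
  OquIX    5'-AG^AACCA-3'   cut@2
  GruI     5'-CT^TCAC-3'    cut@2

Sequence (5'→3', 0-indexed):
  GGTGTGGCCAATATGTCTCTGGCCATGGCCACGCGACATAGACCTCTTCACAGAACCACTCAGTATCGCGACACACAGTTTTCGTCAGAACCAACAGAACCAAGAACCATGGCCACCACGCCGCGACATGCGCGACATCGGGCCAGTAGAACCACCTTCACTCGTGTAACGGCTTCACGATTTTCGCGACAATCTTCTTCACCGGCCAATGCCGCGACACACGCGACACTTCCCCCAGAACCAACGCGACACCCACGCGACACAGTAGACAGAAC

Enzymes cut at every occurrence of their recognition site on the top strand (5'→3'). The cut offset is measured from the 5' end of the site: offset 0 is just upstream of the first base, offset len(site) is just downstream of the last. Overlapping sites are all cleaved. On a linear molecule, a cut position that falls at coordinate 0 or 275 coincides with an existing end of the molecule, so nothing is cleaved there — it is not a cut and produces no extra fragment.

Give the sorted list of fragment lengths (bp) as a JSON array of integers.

[6,6,6,6,7,8,8,8,9,9,9,9,9,10,10,10,11,12,12,13,14,15,16,17,17,18]

Per-enzyme occurrences:
  MvoV CGCGACA/4: at [31, 66, 121, 130, 184, 212, 221, 244, 255] ⇒ [35, 70, 125, 134, 188, 216, 225, 248, 259]
  UxaII GGCCA/3: at [5, 20, 26, 110, 140, 203] ⇒ [8, 23, 29, 113, 143, 206]
  OquIX AGAACCA/2: at [51, 86, 95, 102, 147, 236] ⇒ [53, 88, 97, 104, 149, 238]
  GruI CTTCAC/2: at [45, 155, 172, 196] ⇒ [47, 157, 174, 198]

All cut coordinates (distinct, sorted): [8, 23, 29, 35, 47, 53, 70, 88, 97, 104, 113, 125, 134, 143, 149, 157, 174, 188, 198, 206, 216, 225, 238, 248, 259]

Fragment lengths:
  [0,8): 8 bp
  [8,23): 15 bp
  [23,29): 6 bp
  [29,35): 6 bp
  [35,47): 12 bp
  [47,53): 6 bp
  [53,70): 17 bp
  [70,88): 18 bp
  [88,97): 9 bp
  [97,104): 7 bp
  [104,113): 9 bp
  [113,125): 12 bp
  [125,134): 9 bp
  [134,143): 9 bp
  [143,149): 6 bp
  [149,157): 8 bp
  [157,174): 17 bp
  [174,188): 14 bp
  [188,198): 10 bp
  [198,206): 8 bp
  [206,216): 10 bp
  [216,225): 9 bp
  [225,238): 13 bp
  [238,248): 10 bp
  [248,259): 11 bp
  [259,275): 16 bp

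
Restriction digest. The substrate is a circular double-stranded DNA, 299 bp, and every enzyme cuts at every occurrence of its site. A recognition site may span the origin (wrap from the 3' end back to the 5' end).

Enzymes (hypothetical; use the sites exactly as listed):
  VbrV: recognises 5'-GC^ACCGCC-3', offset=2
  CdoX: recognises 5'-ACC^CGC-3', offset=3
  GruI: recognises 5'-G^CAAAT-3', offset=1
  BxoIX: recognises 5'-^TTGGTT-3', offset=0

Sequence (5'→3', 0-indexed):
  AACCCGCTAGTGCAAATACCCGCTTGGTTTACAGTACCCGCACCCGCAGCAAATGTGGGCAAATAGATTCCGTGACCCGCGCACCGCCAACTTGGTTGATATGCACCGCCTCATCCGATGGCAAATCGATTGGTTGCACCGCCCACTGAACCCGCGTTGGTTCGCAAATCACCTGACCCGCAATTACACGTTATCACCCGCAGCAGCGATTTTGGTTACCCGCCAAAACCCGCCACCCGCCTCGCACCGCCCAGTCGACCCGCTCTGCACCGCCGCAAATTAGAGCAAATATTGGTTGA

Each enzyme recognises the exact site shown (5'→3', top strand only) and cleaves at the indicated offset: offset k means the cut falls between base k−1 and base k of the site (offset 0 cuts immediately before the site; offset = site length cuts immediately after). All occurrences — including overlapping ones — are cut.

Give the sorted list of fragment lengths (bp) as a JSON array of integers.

Scan for sites:
  VbrV GCACCGCC/2: at [80, 102, 135, 243, 266] ⇒ [82, 104, 137, 245, 268]
  CdoX ACCCGC/3: at [1, 17, 35, 41, 74, 149, 175, 195, 217, 227, 234, 257] ⇒ [4, 20, 38, 44, 77, 152, 178, 198, 220, 230, 237, 260]
  GruI GCAAAT/1: at [11, 48, 58, 120, 163, 274, 284] ⇒ [12, 49, 59, 121, 164, 275, 285]
  BxoIX TTGGTT/0: at [23, 91, 129, 156, 211, 291] ⇒ [23, 91, 129, 156, 211, 291]

All cut coordinates (distinct, sorted): [4, 12, 20, 23, 38, 44, 49, 59, 77, 82, 91, 104, 121, 129, 137, 152, 156, 164, 178, 198, 211, 220, 230, 237, 245, 260, 268, 275, 285, 291]

Fragment lengths:
  4→12: 8 bp
  12→20: 8 bp
  20→23: 3 bp
  23→38: 15 bp
  38→44: 6 bp
  44→49: 5 bp
  49→59: 10 bp
  59→77: 18 bp
  77→82: 5 bp
  82→91: 9 bp
  91→104: 13 bp
  104→121: 17 bp
  121→129: 8 bp
  129→137: 8 bp
  137→152: 15 bp
  152→156: 4 bp
  156→164: 8 bp
  164→178: 14 bp
  178→198: 20 bp
  198→211: 13 bp
  211→220: 9 bp
  220→230: 10 bp
  230→237: 7 bp
  237→245: 8 bp
  245→260: 15 bp
  260→268: 8 bp
  268→275: 7 bp
  275→285: 10 bp
  285→291: 6 bp
  291→4 (wrap): 299-291+4 = 12 bp

[3,4,5,5,6,6,7,7,8,8,8,8,8,8,8,9,9,10,10,10,12,13,13,14,15,15,15,17,18,20]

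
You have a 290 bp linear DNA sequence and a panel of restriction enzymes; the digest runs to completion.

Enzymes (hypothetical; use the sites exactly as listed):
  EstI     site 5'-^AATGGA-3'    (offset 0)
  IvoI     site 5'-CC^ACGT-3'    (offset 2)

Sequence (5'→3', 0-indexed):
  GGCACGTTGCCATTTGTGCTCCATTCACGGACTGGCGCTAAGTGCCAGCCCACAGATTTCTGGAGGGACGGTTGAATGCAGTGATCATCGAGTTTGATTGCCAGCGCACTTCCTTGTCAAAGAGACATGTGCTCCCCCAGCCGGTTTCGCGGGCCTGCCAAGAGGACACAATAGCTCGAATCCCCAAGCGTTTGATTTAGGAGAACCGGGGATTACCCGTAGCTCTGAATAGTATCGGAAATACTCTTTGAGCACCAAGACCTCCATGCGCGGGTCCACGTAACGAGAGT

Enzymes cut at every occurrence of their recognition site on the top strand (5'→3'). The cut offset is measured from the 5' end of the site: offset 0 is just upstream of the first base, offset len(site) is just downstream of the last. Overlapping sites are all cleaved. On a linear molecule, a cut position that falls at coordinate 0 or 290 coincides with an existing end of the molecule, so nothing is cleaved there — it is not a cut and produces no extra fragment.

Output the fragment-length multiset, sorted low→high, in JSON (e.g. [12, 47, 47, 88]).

Per-enzyme occurrences:
  EstI (AATGGA, off=0): no sites
  IvoI (CCACGT, off=2): starts [275] → cuts [277]

All cut coordinates (distinct, sorted): [277]

Fragments:
  [0,277): 277 bp
  [277,290): 13 bp

[13,277]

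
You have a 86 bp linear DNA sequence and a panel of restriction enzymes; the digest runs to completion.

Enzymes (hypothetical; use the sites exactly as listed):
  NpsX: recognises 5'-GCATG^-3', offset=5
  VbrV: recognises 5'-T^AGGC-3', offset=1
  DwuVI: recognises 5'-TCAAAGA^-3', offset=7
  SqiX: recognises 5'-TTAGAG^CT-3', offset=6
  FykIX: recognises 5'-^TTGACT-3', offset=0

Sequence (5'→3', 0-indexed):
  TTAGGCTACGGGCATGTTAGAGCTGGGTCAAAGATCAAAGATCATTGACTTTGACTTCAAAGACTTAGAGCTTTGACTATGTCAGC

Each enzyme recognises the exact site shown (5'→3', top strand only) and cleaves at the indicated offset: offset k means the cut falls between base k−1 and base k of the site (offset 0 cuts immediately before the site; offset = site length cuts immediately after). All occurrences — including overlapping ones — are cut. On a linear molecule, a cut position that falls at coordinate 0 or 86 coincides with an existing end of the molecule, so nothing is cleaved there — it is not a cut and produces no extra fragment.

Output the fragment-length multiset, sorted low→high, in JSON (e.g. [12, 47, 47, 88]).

Scan for sites:
  NpsX (GCATG, off=5): starts [11] → cuts [16]
  VbrV (TAGGC, off=1): starts [1] → cuts [2]
  DwuVI (TCAAAGA, off=7): starts [27, 34, 56] → cuts [34, 41, 63]
  SqiX (TTAGAGCT, off=6): starts [16, 64] → cuts [22, 70]
  FykIX (TTGACT, off=0): starts [44, 50, 72] → cuts [44, 50, 72]

All cut coordinates (distinct, sorted): [2, 16, 22, 34, 41, 44, 50, 63, 70, 72]

Fragments:
  [0,2): 2 bp
  [2,16): 14 bp
  [16,22): 6 bp
  [22,34): 12 bp
  [34,41): 7 bp
  [41,44): 3 bp
  [44,50): 6 bp
  [50,63): 13 bp
  [63,70): 7 bp
  [70,72): 2 bp
  [72,86): 14 bp

[2,2,3,6,6,7,7,12,13,14,14]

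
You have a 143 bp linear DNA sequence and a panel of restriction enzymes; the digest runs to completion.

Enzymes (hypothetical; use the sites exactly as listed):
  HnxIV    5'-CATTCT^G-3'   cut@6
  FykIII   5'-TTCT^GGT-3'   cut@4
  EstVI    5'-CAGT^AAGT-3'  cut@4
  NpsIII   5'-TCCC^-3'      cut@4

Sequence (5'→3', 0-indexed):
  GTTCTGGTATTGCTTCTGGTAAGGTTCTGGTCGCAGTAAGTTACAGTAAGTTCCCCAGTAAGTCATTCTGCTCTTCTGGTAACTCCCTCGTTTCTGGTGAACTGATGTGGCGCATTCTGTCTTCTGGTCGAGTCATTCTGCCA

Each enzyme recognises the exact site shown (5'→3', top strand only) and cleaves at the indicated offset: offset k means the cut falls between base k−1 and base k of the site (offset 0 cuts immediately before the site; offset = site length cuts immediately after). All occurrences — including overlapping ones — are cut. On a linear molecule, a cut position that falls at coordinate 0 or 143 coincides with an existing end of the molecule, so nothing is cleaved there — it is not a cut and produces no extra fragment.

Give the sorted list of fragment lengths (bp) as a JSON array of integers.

[4,4,5,7,8,8,8,9,10,10,10,11,12,14,23]

Per-enzyme occurrences:
  HnxIV CATTCTG/6: at [63, 112, 133] ⇒ [69, 118, 139]
  FykIII TTCTGGT/4: at [1, 13, 24, 73, 91, 121] ⇒ [5, 17, 28, 77, 95, 125]
  EstVI CAGTAAGT/4: at [33, 43, 55] ⇒ [37, 47, 59]
  NpsIII TCCC/4: at [51, 83] ⇒ [55, 87]

All cut coordinates (distinct, sorted): [5, 17, 28, 37, 47, 55, 59, 69, 77, 87, 95, 118, 125, 139]

Fragment lengths:
  [0,5): 5 bp
  [5,17): 12 bp
  [17,28): 11 bp
  [28,37): 9 bp
  [37,47): 10 bp
  [47,55): 8 bp
  [55,59): 4 bp
  [59,69): 10 bp
  [69,77): 8 bp
  [77,87): 10 bp
  [87,95): 8 bp
  [95,118): 23 bp
  [118,125): 7 bp
  [125,139): 14 bp
  [139,143): 4 bp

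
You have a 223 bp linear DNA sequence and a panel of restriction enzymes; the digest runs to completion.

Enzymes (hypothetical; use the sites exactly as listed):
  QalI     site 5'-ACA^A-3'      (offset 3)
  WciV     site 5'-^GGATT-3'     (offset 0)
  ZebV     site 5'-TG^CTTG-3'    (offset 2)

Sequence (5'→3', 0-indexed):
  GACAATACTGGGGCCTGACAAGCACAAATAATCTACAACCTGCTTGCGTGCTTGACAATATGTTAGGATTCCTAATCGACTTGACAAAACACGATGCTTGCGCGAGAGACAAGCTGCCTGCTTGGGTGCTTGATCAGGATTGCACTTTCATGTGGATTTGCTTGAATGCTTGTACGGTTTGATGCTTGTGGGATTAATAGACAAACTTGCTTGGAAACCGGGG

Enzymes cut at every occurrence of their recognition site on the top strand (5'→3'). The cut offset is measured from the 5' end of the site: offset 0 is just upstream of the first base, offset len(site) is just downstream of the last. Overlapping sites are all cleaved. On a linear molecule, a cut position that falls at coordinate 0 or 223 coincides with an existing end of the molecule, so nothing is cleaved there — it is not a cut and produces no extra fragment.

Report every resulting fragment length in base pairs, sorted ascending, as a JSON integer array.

[4,5,6,6,6,7,7,8,8,8,8,8,9,10,11,13,14,15,16,16,17,21]

Site scan:
  QalI ACAA/3: at [1, 17, 23, 34, 54, 83, 108, 200] ⇒ [4, 20, 26, 37, 57, 86, 111, 203]
  WciV GGATT/0: at [65, 136, 153, 190] ⇒ [65, 136, 153, 190]
  ZebV TGCTTG/2: at [40, 48, 94, 118, 126, 158, 166, 182, 207] ⇒ [42, 50, 96, 120, 128, 160, 168, 184, 209]

Pooled cuts: [4, 20, 26, 37, 42, 50, 57, 65, 86, 96, 111, 120, 128, 136, 153, 160, 168, 184, 190, 203, 209]

Fragments:
  [0,4): 4 bp
  [4,20): 16 bp
  [20,26): 6 bp
  [26,37): 11 bp
  [37,42): 5 bp
  [42,50): 8 bp
  [50,57): 7 bp
  [57,65): 8 bp
  [65,86): 21 bp
  [86,96): 10 bp
  [96,111): 15 bp
  [111,120): 9 bp
  [120,128): 8 bp
  [128,136): 8 bp
  [136,153): 17 bp
  [153,160): 7 bp
  [160,168): 8 bp
  [168,184): 16 bp
  [184,190): 6 bp
  [190,203): 13 bp
  [203,209): 6 bp
  [209,223): 14 bp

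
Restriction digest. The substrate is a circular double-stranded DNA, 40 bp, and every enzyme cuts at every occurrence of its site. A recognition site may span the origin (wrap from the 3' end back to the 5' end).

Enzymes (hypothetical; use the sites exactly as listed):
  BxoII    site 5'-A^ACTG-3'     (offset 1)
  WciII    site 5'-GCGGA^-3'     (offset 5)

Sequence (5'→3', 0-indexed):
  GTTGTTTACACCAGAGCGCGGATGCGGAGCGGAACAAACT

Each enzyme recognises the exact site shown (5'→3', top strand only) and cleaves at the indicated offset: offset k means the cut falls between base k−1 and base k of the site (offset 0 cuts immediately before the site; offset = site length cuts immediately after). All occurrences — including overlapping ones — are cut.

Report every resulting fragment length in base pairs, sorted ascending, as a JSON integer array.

Per-enzyme occurrences:
  BxoII (AACTG, off=1): starts [36] → cuts [37]
  WciII (GCGGA, off=5): starts [17, 23, 28] → cuts [22, 28, 33]

Pooled cuts: [22, 28, 33, 37]

Fragments:
  22→28: 6 bp
  28→33: 5 bp
  33→37: 4 bp
  37→22 (wrap): 40-37+22 = 25 bp

[4,5,6,25]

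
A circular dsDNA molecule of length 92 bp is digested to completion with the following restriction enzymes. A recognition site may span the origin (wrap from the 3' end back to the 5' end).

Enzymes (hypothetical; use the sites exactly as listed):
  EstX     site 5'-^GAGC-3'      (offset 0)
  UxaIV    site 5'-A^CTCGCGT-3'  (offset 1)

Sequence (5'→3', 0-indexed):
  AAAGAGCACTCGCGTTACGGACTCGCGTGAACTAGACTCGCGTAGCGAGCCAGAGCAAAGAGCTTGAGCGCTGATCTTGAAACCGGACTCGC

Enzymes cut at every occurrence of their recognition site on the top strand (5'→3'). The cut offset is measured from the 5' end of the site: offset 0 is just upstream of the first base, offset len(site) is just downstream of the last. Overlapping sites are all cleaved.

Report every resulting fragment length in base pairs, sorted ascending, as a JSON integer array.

Per-enzyme occurrences:
  EstX (GAGC, off=0): starts [3, 46, 52, 59, 65] → cuts [3, 46, 52, 59, 65]
  UxaIV (ACTCGCGT, off=1): starts [7, 20, 35] → cuts [8, 21, 36]

Pooled cuts: [3, 8, 21, 36, 46, 52, 59, 65]

Fragments:
  3→8: 5 bp
  8→21: 13 bp
  21→36: 15 bp
  36→46: 10 bp
  46→52: 6 bp
  52→59: 7 bp
  59→65: 6 bp
  65→3 (wrap): 92-65+3 = 30 bp

[5,6,6,7,10,13,15,30]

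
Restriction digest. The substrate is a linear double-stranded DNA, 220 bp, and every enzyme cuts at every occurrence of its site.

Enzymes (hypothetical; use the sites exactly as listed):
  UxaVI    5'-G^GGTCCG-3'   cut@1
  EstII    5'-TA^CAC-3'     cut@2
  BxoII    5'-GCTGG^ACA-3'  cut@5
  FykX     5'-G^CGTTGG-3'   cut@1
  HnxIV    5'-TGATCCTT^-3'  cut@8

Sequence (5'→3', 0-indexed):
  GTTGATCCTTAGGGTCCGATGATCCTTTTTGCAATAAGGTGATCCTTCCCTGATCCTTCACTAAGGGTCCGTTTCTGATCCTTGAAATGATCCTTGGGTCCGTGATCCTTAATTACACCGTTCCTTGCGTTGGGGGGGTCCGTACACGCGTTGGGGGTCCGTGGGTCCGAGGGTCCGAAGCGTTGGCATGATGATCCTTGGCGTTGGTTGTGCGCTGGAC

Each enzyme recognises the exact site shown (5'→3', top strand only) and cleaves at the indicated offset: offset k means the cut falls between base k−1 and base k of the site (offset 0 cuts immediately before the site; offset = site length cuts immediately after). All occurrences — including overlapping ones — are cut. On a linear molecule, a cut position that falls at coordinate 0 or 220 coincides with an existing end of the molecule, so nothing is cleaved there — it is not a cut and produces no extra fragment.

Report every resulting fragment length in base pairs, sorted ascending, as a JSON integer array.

[1,2,2,4,5,7,7,8,8,8,9,9,10,11,12,12,14,15,18,19,19,20]

Site scan:
  UxaVI (GGGTCCG, off=1): starts [11, 64, 95, 135, 154, 162, 170] → cuts [12, 65, 96, 136, 155, 163, 171]
  EstII (TACAC, off=2): starts [113, 142] → cuts [115, 144]
  BxoII (GCTGGACA, off=5): no sites
  FykX (GCGTTGG, off=1): starts [126, 147, 179, 200] → cuts [127, 148, 180, 201]
  HnxIV (TGATCCTT, off=8): starts [2, 19, 39, 50, 75, 87, 102, 191] → cuts [10, 27, 47, 58, 83, 95, 110, 199]

All cut coordinates (distinct, sorted): [10, 12, 27, 47, 58, 65, 83, 95, 96, 110, 115, 127, 136, 144, 148, 155, 163, 171, 180, 199, 201]

Fragment lengths:
  [0,10): 10 bp
  [10,12): 2 bp
  [12,27): 15 bp
  [27,47): 20 bp
  [47,58): 11 bp
  [58,65): 7 bp
  [65,83): 18 bp
  [83,95): 12 bp
  [95,96): 1 bp
  [96,110): 14 bp
  [110,115): 5 bp
  [115,127): 12 bp
  [127,136): 9 bp
  [136,144): 8 bp
  [144,148): 4 bp
  [148,155): 7 bp
  [155,163): 8 bp
  [163,171): 8 bp
  [171,180): 9 bp
  [180,199): 19 bp
  [199,201): 2 bp
  [201,220): 19 bp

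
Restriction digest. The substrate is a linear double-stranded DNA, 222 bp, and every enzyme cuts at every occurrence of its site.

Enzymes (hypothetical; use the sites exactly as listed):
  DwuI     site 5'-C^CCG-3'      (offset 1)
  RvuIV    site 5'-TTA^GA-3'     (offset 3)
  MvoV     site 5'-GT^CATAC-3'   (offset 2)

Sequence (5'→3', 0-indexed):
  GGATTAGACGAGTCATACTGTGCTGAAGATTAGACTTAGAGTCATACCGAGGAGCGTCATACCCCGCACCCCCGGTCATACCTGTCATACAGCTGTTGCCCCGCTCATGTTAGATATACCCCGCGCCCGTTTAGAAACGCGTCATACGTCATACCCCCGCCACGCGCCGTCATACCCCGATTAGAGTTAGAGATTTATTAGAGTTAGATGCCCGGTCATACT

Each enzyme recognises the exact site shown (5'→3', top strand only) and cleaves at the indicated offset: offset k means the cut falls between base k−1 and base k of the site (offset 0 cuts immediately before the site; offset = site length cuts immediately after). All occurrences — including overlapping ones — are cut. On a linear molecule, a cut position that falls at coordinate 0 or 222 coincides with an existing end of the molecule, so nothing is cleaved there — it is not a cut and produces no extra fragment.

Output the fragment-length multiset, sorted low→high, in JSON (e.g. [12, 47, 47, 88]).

[4,5,5,5,6,6,6,6,6,6,6,6,7,7,7,7,7,8,8,9,9,11,12,14,15,15,19]

Per-enzyme occurrences:
  DwuI (CCCG, off=1): starts [62, 70, 99, 119, 125, 155, 175, 210] → cuts [63, 71, 100, 120, 126, 156, 176, 211]
  RvuIV (TTAGA, off=3): starts [3, 29, 35, 109, 130, 180, 186, 197, 203] → cuts [6, 32, 38, 112, 133, 183, 189, 200, 206]
  MvoV (GTCATAC, off=2): starts [11, 40, 55, 74, 83, 140, 147, 168, 214] → cuts [13, 42, 57, 76, 85, 142, 149, 170, 216]

All cut coordinates (distinct, sorted): [6, 13, 32, 38, 42, 57, 63, 71, 76, 85, 100, 112, 120, 126, 133, 142, 149, 156, 170, 176, 183, 189, 200, 206, 211, 216]

Fragments:
  [0,6): 6 bp
  [6,13): 7 bp
  [13,32): 19 bp
  [32,38): 6 bp
  [38,42): 4 bp
  [42,57): 15 bp
  [57,63): 6 bp
  [63,71): 8 bp
  [71,76): 5 bp
  [76,85): 9 bp
  [85,100): 15 bp
  [100,112): 12 bp
  [112,120): 8 bp
  [120,126): 6 bp
  [126,133): 7 bp
  [133,142): 9 bp
  [142,149): 7 bp
  [149,156): 7 bp
  [156,170): 14 bp
  [170,176): 6 bp
  [176,183): 7 bp
  [183,189): 6 bp
  [189,200): 11 bp
  [200,206): 6 bp
  [206,211): 5 bp
  [211,216): 5 bp
  [216,222): 6 bp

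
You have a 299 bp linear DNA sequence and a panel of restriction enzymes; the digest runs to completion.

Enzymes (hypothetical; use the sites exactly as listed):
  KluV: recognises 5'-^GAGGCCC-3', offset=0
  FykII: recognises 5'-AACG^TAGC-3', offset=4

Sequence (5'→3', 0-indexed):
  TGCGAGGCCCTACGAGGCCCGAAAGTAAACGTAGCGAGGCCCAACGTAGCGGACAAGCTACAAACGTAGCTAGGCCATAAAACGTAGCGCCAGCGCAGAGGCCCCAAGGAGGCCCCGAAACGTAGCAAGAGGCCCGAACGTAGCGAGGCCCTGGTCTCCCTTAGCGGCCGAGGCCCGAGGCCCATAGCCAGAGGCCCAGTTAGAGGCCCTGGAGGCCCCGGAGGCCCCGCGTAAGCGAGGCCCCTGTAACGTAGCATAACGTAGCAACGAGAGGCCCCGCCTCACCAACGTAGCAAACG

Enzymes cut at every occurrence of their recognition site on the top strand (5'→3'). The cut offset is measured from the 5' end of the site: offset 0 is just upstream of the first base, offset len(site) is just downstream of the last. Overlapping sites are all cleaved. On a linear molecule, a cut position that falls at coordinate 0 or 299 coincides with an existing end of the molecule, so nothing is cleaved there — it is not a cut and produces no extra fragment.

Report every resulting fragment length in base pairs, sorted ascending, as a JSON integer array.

Scan for sites:
  KluV (GAGGCCC, off=0): starts [3, 13, 35, 97, 108, 128, 144, 169, 176, 190, 202, 211, 220, 236, 270] → cuts [3, 13, 35, 97, 108, 128, 144, 169, 176, 190, 202, 211, 220, 236, 270]
  FykII (AACGTAGC, off=4): starts [27, 42, 62, 80, 118, 136, 247, 257, 286] → cuts [31, 46, 66, 84, 122, 140, 251, 261, 290]

Pooled cuts: [3, 13, 31, 35, 46, 66, 84, 97, 108, 122, 128, 140, 144, 169, 176, 190, 202, 211, 220, 236, 251, 261, 270, 290]

Fragments:
  [0,3): 3 bp
  [3,13): 10 bp
  [13,31): 18 bp
  [31,35): 4 bp
  [35,46): 11 bp
  [46,66): 20 bp
  [66,84): 18 bp
  [84,97): 13 bp
  [97,108): 11 bp
  [108,122): 14 bp
  [122,128): 6 bp
  [128,140): 12 bp
  [140,144): 4 bp
  [144,169): 25 bp
  [169,176): 7 bp
  [176,190): 14 bp
  [190,202): 12 bp
  [202,211): 9 bp
  [211,220): 9 bp
  [220,236): 16 bp
  [236,251): 15 bp
  [251,261): 10 bp
  [261,270): 9 bp
  [270,290): 20 bp
  [290,299): 9 bp

[3,4,4,6,7,9,9,9,9,10,10,11,11,12,12,13,14,14,15,16,18,18,20,20,25]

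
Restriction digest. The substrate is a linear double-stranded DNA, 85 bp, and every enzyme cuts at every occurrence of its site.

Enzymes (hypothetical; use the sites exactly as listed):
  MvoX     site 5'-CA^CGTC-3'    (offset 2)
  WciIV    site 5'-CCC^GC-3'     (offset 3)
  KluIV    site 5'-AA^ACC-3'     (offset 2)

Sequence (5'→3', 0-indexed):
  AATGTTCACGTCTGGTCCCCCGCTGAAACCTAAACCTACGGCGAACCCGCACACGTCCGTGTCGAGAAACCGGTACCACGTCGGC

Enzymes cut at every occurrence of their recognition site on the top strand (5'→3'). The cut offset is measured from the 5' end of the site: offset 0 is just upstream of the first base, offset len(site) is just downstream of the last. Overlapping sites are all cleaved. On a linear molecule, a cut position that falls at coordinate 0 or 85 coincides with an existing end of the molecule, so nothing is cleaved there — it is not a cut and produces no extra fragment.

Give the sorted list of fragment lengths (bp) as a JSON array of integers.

[5,6,6,7,8,10,13,15,15]

Site scan:
  MvoX CACGTC/2: at [6, 51, 76] ⇒ [8, 53, 78]
  WciIV CCCGC/3: at [18, 45] ⇒ [21, 48]
  KluIV AAACC/2: at [25, 31, 66] ⇒ [27, 33, 68]

All cut coordinates (distinct, sorted): [8, 21, 27, 33, 48, 53, 68, 78]

Fragment lengths:
  [0,8): 8 bp
  [8,21): 13 bp
  [21,27): 6 bp
  [27,33): 6 bp
  [33,48): 15 bp
  [48,53): 5 bp
  [53,68): 15 bp
  [68,78): 10 bp
  [78,85): 7 bp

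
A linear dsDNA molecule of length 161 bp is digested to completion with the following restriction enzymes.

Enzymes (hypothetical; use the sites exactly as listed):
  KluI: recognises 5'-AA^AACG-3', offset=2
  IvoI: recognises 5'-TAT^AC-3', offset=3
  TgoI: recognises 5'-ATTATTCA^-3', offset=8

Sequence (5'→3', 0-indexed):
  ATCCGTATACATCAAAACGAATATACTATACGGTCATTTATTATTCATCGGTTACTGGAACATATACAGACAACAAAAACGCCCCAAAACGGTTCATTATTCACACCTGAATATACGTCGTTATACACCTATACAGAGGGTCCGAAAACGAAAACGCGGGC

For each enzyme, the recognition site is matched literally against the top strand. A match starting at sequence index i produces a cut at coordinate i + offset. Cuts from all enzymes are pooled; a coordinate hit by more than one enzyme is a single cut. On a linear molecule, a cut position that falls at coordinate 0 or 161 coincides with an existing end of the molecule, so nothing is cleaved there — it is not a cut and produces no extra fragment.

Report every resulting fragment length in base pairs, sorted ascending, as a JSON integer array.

[5,6,7,8,8,9,9,10,10,11,12,14,16,18,18]

Scan for sites:
  KluI (AAAACG, off=2): starts [13, 75, 85, 144, 150] → cuts [15, 77, 87, 146, 152]
  IvoI (TATAC, off=3): starts [5, 21, 26, 62, 111, 121, 129] → cuts [8, 24, 29, 65, 114, 124, 132]
  TgoI (ATTATTCA, off=8): starts [39, 95] → cuts [47, 103]

All cut coordinates (distinct, sorted): [8, 15, 24, 29, 47, 65, 77, 87, 103, 114, 124, 132, 146, 152]

Fragment lengths:
  [0,8): 8 bp
  [8,15): 7 bp
  [15,24): 9 bp
  [24,29): 5 bp
  [29,47): 18 bp
  [47,65): 18 bp
  [65,77): 12 bp
  [77,87): 10 bp
  [87,103): 16 bp
  [103,114): 11 bp
  [114,124): 10 bp
  [124,132): 8 bp
  [132,146): 14 bp
  [146,152): 6 bp
  [152,161): 9 bp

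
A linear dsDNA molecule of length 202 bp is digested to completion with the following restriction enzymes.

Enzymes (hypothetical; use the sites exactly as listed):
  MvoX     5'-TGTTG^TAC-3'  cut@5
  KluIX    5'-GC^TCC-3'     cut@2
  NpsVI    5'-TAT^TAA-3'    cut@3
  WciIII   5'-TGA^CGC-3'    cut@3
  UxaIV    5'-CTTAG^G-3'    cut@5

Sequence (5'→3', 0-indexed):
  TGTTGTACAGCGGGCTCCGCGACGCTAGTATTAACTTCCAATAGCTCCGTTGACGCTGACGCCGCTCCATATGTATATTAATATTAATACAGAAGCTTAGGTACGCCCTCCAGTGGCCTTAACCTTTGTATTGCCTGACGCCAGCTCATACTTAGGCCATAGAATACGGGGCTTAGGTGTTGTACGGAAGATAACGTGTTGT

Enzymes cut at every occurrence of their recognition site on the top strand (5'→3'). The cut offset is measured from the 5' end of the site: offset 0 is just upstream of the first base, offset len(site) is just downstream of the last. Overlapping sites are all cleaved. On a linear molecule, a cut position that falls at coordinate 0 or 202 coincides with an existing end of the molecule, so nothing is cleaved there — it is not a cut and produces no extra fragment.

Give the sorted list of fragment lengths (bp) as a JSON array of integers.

Site scan:
  MvoX (TGTTGTAC, off=5): starts [0, 177] → cuts [5, 182]
  KluIX (GCTCC, off=2): starts [13, 43, 63] → cuts [15, 45, 65]
  NpsVI (TATTAA, off=3): starts [28, 75, 81] → cuts [31, 78, 84]
  WciIII (TGACGC, off=3): starts [50, 56, 135] → cuts [53, 59, 138]
  UxaIV (CTTAGG, off=5): starts [95, 150, 171] → cuts [100, 155, 176]

All cut coordinates (distinct, sorted): [5, 15, 31, 45, 53, 59, 65, 78, 84, 100, 138, 155, 176, 182]

Fragments:
  [0,5): 5 bp
  [5,15): 10 bp
  [15,31): 16 bp
  [31,45): 14 bp
  [45,53): 8 bp
  [53,59): 6 bp
  [59,65): 6 bp
  [65,78): 13 bp
  [78,84): 6 bp
  [84,100): 16 bp
  [100,138): 38 bp
  [138,155): 17 bp
  [155,176): 21 bp
  [176,182): 6 bp
  [182,202): 20 bp

[5,6,6,6,6,8,10,13,14,16,16,17,20,21,38]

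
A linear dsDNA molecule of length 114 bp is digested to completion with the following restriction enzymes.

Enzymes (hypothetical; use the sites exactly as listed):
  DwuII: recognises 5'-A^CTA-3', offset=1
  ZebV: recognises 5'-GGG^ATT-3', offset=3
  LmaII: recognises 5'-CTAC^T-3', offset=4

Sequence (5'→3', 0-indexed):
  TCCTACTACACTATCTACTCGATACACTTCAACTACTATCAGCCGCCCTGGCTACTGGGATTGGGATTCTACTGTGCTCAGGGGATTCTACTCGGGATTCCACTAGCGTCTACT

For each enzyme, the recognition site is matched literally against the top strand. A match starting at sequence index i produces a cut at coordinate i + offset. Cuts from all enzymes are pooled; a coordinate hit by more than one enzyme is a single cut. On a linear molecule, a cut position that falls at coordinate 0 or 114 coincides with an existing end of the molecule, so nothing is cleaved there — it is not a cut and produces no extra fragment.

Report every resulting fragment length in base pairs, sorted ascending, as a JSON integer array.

[1,1,1,3,4,4,5,5,6,6,7,7,8,11,12,14,19]

Per-enzyme occurrences:
  DwuII (ACTA, off=1): starts [4, 9, 31, 34, 101] → cuts [5, 10, 32, 35, 102]
  ZebV (GGGATT, off=3): starts [56, 62, 81, 93] → cuts [59, 65, 84, 96]
  LmaII (CTACT, off=4): starts [2, 14, 32, 51, 68, 87, 109] → cuts [6, 18, 36, 55, 72, 91, 113]

Pooled cuts: [5, 6, 10, 18, 32, 35, 36, 55, 59, 65, 72, 84, 91, 96, 102, 113]

Fragment lengths:
  [0,5): 5 bp
  [5,6): 1 bp
  [6,10): 4 bp
  [10,18): 8 bp
  [18,32): 14 bp
  [32,35): 3 bp
  [35,36): 1 bp
  [36,55): 19 bp
  [55,59): 4 bp
  [59,65): 6 bp
  [65,72): 7 bp
  [72,84): 12 bp
  [84,91): 7 bp
  [91,96): 5 bp
  [96,102): 6 bp
  [102,113): 11 bp
  [113,114): 1 bp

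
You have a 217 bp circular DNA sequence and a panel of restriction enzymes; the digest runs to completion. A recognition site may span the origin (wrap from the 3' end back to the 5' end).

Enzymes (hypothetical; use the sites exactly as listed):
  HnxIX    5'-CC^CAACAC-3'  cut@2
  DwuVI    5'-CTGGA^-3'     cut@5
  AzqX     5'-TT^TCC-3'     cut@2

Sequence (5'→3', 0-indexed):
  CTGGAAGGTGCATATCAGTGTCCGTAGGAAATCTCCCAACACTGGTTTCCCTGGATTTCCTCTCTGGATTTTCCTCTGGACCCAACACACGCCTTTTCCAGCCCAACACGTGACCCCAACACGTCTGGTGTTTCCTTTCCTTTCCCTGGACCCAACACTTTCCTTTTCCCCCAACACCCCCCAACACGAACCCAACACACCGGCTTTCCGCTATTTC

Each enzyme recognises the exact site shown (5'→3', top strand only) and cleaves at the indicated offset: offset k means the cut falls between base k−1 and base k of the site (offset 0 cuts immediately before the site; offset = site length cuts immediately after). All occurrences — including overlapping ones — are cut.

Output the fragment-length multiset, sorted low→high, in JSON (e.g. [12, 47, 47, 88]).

[2,2,2,3,5,5,5,6,7,7,8,8,8,9,9,10,11,11,11,13,14,14,16,31]

Scan for sites:
  HnxIX CCCAACAC/2: at [34, 80, 101, 114, 150, 169, 179, 190] ⇒ [36, 82, 103, 116, 152, 171, 181, 192]
  DwuVI CTGGA/5: at [0, 50, 63, 75, 145] ⇒ [5, 55, 68, 80, 150]
  AzqX TTTCC/2: at [45, 55, 69, 94, 130, 135, 140, 158, 164, 204, 213] ⇒ [47, 57, 71, 96, 132, 137, 142, 160, 166, 206, 215]

Pooled cuts: [5, 36, 47, 55, 57, 68, 71, 80, 82, 96, 103, 116, 132, 137, 142, 150, 152, 160, 166, 171, 181, 192, 206, 215]

Fragment lengths:
  5→36: 31 bp
  36→47: 11 bp
  47→55: 8 bp
  55→57: 2 bp
  57→68: 11 bp
  68→71: 3 bp
  71→80: 9 bp
  80→82: 2 bp
  82→96: 14 bp
  96→103: 7 bp
  103→116: 13 bp
  116→132: 16 bp
  132→137: 5 bp
  137→142: 5 bp
  142→150: 8 bp
  150→152: 2 bp
  152→160: 8 bp
  160→166: 6 bp
  166→171: 5 bp
  171→181: 10 bp
  181→192: 11 bp
  192→206: 14 bp
  206→215: 9 bp
  215→5 (wrap): 217-215+5 = 7 bp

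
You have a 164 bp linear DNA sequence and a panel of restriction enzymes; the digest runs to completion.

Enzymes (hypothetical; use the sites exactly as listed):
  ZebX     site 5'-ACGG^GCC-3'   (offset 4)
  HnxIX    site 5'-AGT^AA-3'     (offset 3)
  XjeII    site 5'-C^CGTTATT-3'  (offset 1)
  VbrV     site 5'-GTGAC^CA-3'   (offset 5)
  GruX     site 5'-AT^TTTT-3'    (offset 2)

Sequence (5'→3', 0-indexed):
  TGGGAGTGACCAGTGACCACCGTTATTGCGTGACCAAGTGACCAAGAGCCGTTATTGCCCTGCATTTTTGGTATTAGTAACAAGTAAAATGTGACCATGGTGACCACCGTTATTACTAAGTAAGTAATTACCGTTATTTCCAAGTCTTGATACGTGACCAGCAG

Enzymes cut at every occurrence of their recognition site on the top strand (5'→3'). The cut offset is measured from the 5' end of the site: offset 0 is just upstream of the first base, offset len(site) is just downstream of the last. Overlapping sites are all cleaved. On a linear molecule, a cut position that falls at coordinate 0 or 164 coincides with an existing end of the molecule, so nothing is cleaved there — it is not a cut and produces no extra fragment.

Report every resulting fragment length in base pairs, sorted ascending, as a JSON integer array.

Scan for sites:
  ZebX (ACGGGCC, off=4): no sites
  HnxIX AGTAA/3: at [75, 82, 118, 122] ⇒ [78, 85, 121, 125]
  XjeII CCGTTATT/1: at [19, 48, 106, 130] ⇒ [20, 49, 107, 131]
  VbrV GTGACCA/5: at [5, 12, 29, 37, 90, 99, 153] ⇒ [10, 17, 34, 42, 95, 104, 158]
  GruX ATTTTT/2: at [63] ⇒ [65]

Pooled cuts: [10, 17, 20, 34, 42, 49, 65, 78, 85, 95, 104, 107, 121, 125, 131, 158]

Fragments:
  [0,10): 10 bp
  [10,17): 7 bp
  [17,20): 3 bp
  [20,34): 14 bp
  [34,42): 8 bp
  [42,49): 7 bp
  [49,65): 16 bp
  [65,78): 13 bp
  [78,85): 7 bp
  [85,95): 10 bp
  [95,104): 9 bp
  [104,107): 3 bp
  [107,121): 14 bp
  [121,125): 4 bp
  [125,131): 6 bp
  [131,158): 27 bp
  [158,164): 6 bp

[3,3,4,6,6,7,7,7,8,9,10,10,13,14,14,16,27]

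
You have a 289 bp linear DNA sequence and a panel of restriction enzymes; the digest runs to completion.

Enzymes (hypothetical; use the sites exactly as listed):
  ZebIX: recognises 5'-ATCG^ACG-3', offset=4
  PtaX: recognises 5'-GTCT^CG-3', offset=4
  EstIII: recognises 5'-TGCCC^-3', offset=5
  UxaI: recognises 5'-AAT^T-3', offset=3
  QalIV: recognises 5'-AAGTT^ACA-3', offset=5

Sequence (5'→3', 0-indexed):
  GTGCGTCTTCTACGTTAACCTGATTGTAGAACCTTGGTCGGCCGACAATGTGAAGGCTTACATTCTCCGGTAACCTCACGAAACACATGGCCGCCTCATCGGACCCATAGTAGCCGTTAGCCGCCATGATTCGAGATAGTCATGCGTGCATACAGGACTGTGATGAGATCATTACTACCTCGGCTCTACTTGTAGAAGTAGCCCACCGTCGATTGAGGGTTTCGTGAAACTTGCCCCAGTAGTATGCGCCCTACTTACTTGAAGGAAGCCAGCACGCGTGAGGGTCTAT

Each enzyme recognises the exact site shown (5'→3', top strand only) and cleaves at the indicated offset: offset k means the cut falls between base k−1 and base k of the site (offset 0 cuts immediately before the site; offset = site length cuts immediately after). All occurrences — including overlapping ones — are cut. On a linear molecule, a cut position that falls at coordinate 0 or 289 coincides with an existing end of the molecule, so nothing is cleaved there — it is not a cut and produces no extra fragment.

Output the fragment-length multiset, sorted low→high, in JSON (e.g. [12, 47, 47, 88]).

Per-enzyme occurrences:
  ZebIX (ATCGACG, off=4): no sites
  PtaX (GTCTCG, off=4): no sites
  EstIII TGCCC/5: at [231] ⇒ [236]
  UxaI (AATT, off=3): no sites
  QalIV (AAGTTACA, off=5): no sites

All cut coordinates (distinct, sorted): [236]

Fragment lengths:
  [0,236): 236 bp
  [236,289): 53 bp

[53,236]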